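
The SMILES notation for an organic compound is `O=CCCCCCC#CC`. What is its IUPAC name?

non-7-ynal

The longest chain bearing the –CHO group and the multiple bond is 9 carbons long (nonane).
An aldehyde (terminal –CHO) is the principal characteristic group, giving the suffix -al.
The chain contains a C≡C triple bond, so the unsaturation ending is -yne.
The numbering direction is chosen so that the aldehyde carbon is C-1 by definition.
With this numbering: the triple bond between C-7 and C-8.
Putting it together: non-7-ynal.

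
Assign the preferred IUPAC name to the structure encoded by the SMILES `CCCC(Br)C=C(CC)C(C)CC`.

6-bromo-4-ethyl-3-methylnon-4-ene

The longest carbon chain that includes the multiple bond has 9 carbons, so the parent hydride is nonane.
A C=C double bond in the chain gives the infix -ene-.
Choose the numbering such that numbering from this end puts the double bond at C-4 rather than C-5.
That gives the double bond between C-4 and C-5; a bromo group at C-6; an ethyl group at C-4; a methyl group at C-3.
Prefixes are listed alphabetically: bromo, ethyl, methyl.
The name is 6-bromo-4-ethyl-3-methylnon-4-ene.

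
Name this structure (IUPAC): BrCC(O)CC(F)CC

The longest chain bearing the –OH group is 6 carbons long (hexane).
The highest-priority functional group is an alcohol (–OH), so the name ends in -ol.
The numbering direction is chosen so that numbering from this end puts the hydroxyl group at C-2 rather than C-5.
This places the hydroxyl at C-2; a bromo group at C-1; a fluoro group at C-4.
Substituent prefixes are cited in alphabetical order (multiplying prefixes like di-/tri- are ignored for ordering).
Putting it together: 1-bromo-4-fluorohexan-2-ol.

1-bromo-4-fluorohexan-2-ol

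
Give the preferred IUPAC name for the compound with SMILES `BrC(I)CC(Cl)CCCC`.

1-bromo-3-chloro-1-iodoheptane

The longest continuous carbon chain has 7 atoms, so the parent hydride is heptane.
Choose the numbering such that the substituent locant set {1,1,3} is lower than {5,7,7} at the first point of difference.
With this numbering: a bromo group at C-1; a chloro group at C-3; an iodo group at C-1.
The substituents are ordered alphabetically, ignoring any di-/tri- multipliers.
Assembling the pieces gives 1-bromo-3-chloro-1-iodoheptane.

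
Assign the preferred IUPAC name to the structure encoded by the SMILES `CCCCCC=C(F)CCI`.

3-fluoro-1-iodonon-3-ene

Counting along the main chain through the multiple bond gives 9 carbons: the parent is nonane.
A C=C double bond in the chain gives the infix -ene-.
Number the chain so that numbering from this end puts the double bond at C-3 rather than C-6.
With this numbering: the double bond between C-3 and C-4; a fluoro group at C-3; an iodo group at C-1.
Substituent prefixes are cited in alphabetical order (multiplying prefixes like di-/tri- are ignored for ordering).
Putting it together: 3-fluoro-1-iodonon-3-ene.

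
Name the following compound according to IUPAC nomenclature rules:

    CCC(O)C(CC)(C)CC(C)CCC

4-ethyl-4,6-dimethylnonan-3-ol

The longest chain bearing the –OH group is 9 carbons long (nonane).
The principal characteristic group is an alcohol (–OH), named with the suffix -ol.
Choose the numbering such that numbering from this end puts the hydroxyl group at C-3 rather than C-7.
With this numbering: the hydroxyl at C-3; an ethyl group at C-4; methyl groups at C-4 and C-6.
Prefixes are listed alphabetically: ethyl, methyl.
The name is 4-ethyl-4,6-dimethylnonan-3-ol.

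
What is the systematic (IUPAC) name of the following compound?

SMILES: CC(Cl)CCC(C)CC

2-chloro-5-methylheptane

The parent chain contains 7 carbons (heptane).
The numbering direction is chosen so that the substituent locant set {2,5} is lower than {3,6} at the first point of difference.
This places a chloro group at C-2; a methyl group at C-5.
Prefixes are listed alphabetically: chloro, methyl.
Assembling the pieces gives 2-chloro-5-methylheptane.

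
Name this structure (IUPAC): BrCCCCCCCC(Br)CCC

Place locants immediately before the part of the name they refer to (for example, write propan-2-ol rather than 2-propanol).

1,8-dibromoundecane

The parent chain contains 11 carbons (undecane).
Number the chain so that the substituent locant set {1,8} is lower than {4,11} at the first point of difference.
This places bromo groups at C-1 and C-8.
The name is 1,8-dibromoundecane.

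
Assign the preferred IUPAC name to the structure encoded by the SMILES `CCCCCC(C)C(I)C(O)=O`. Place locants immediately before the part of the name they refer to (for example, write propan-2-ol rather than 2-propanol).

The longest chain bearing the –COOH group is 8 carbons long (octane).
The principal characteristic group is a carboxylic acid (terminal –COOH), named with the suffix -oic acid.
The numbering direction is chosen so that the carboxylic acid carbon is C-1 by definition.
This places an iodo group at C-2; a methyl group at C-3.
Substituent prefixes are cited in alphabetical order (multiplying prefixes like di-/tri- are ignored for ordering).
Assembling the pieces gives 2-iodo-3-methyloctanoic acid.

2-iodo-3-methyloctanoic acid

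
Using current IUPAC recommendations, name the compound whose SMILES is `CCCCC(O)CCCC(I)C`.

Counting along the main chain through the –OH group gives 10 carbons: the parent is decane.
The highest-priority functional group is an alcohol (–OH), so the name ends in -ol.
Number the chain so that numbering from this end puts the hydroxyl group at C-5 rather than C-6.
This places the hydroxyl at C-5; an iodo group at C-9.
Putting it together: 9-iododecan-5-ol.

9-iododecan-5-ol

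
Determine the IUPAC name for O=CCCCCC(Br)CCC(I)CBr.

6,10-dibromo-9-iododecanal

The longest carbon chain that includes the –CHO group has 10 carbons, so the parent hydride is decane.
The highest-priority functional group is an aldehyde (terminal –CHO), so the name ends in -al.
The numbering direction is chosen so that the aldehyde carbon is C-1 by definition.
This places bromo groups at C-6 and C-10; an iodo group at C-9.
Prefixes are listed alphabetically: bromo, iodo.
Putting it together: 6,10-dibromo-9-iododecanal.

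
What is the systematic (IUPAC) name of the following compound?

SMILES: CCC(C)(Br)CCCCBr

The parent chain contains 7 carbons (heptane).
Number the chain so that the substituent locant set {1,5,5} is lower than {3,3,7} at the first point of difference.
This places bromo groups at C-1 and C-5; a methyl group at C-5.
Substituent prefixes are cited in alphabetical order (multiplying prefixes like di-/tri- are ignored for ordering).
Putting it together: 1,5-dibromo-5-methylheptane.

1,5-dibromo-5-methylheptane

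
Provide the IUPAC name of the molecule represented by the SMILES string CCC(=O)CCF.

1-fluoropentan-3-one

The longest chain bearing the carbonyl is 5 carbons long (pentane).
The highest-priority functional group is a ketone (C=O on an internal carbon), so the name ends in -one.
The numbering direction is chosen so that the substituent locant set {1} is lower than {5} at the first point of difference.
This places the carbonyl at C-3; a fluoro group at C-1.
Assembling the pieces gives 1-fluoropentan-3-one.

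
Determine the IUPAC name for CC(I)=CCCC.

2-iodohex-2-ene

Counting along the main chain through the multiple bond gives 6 carbons: the parent is hexane.
There is one C=C double bond, indicated by the ending -ene.
Number the chain so that numbering from this end puts the double bond at C-2 rather than C-4.
With this numbering: the double bond between C-2 and C-3; an iodo group at C-2.
Putting it together: 2-iodohex-2-ene.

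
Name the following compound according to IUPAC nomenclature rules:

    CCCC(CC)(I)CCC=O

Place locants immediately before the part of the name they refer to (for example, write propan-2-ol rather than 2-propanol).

Counting along the main chain through the –CHO group gives 7 carbons: the parent is heptane.
The highest-priority functional group is an aldehyde (terminal –CHO), so the name ends in -al.
Number the chain so that the aldehyde carbon is C-1 by definition.
That gives an ethyl group at C-4; an iodo group at C-4.
The substituents are ordered alphabetically, ignoring any di-/tri- multipliers.
The name is 4-ethyl-4-iodoheptanal.

4-ethyl-4-iodoheptanal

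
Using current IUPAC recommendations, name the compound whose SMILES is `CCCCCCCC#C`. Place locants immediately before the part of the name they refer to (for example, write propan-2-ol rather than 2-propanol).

non-1-yne

The longest carbon chain that includes the multiple bond has 9 carbons, so the parent hydride is nonane.
A C≡C triple bond in the chain gives the infix -yne-.
Number the chain so that numbering from this end puts the triple bond at C-1 rather than C-8.
This places the triple bond between C-1 and C-2.
Putting it together: non-1-yne.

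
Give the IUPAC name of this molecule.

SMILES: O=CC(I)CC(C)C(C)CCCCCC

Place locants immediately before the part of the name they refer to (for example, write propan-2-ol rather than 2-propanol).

2-iodo-4,5-dimethylundecanal

Counting along the main chain through the –CHO group gives 11 carbons: the parent is undecane.
The principal characteristic group is an aldehyde (terminal –CHO), named with the suffix -al.
Choose the numbering such that the aldehyde carbon is C-1 by definition.
That gives an iodo group at C-2; methyl groups at C-4 and C-5.
Prefixes are listed alphabetically: iodo, methyl.
The name is 2-iodo-4,5-dimethylundecanal.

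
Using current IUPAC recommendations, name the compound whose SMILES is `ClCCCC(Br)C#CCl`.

3-bromo-1,6-dichlorohex-1-yne

Counting along the main chain through the multiple bond gives 6 carbons: the parent is hexane.
A C≡C triple bond in the chain gives the infix -yne-.
Number the chain so that numbering from this end puts the triple bond at C-1 rather than C-5.
That gives the triple bond between C-1 and C-2; a bromo group at C-3; chloro groups at C-1 and C-6.
Substituent prefixes are cited in alphabetical order (multiplying prefixes like di-/tri- are ignored for ordering).
Assembling the pieces gives 3-bromo-1,6-dichlorohex-1-yne.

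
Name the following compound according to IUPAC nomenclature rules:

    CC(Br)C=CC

4-bromopent-2-ene

The longest carbon chain that includes the multiple bond has 5 carbons, so the parent hydride is pentane.
The chain contains a C=C double bond, so the unsaturation ending is -ene.
Choose the numbering such that numbering from this end puts the double bond at C-2 rather than C-3.
This places the double bond between C-2 and C-3; a bromo group at C-4.
Assembling the pieces gives 4-bromopent-2-ene.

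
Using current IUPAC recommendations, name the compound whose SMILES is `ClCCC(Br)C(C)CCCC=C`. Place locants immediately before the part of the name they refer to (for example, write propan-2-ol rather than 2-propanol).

7-bromo-9-chloro-6-methylnon-1-ene

The longest carbon chain that includes the multiple bond has 9 carbons, so the parent hydride is nonane.
A C=C double bond in the chain gives the infix -ene-.
The numbering direction is chosen so that numbering from this end puts the double bond at C-1 rather than C-8.
With this numbering: the double bond between C-1 and C-2; a bromo group at C-7; a chloro group at C-9; a methyl group at C-6.
The substituents are ordered alphabetically, ignoring any di-/tri- multipliers.
Assembling the pieces gives 7-bromo-9-chloro-6-methylnon-1-ene.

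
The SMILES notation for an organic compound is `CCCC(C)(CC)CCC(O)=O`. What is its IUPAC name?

The longest carbon chain that includes the –COOH group has 7 carbons, so the parent hydride is heptane.
The principal characteristic group is a carboxylic acid (terminal –COOH), named with the suffix -oic acid.
Number the chain so that the carboxylic acid carbon is C-1 by definition.
This places an ethyl group at C-4; a methyl group at C-4.
Substituent prefixes are cited in alphabetical order (multiplying prefixes like di-/tri- are ignored for ordering).
Assembling the pieces gives 4-ethyl-4-methylheptanoic acid.

4-ethyl-4-methylheptanoic acid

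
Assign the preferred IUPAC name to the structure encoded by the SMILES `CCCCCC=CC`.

Counting along the main chain through the multiple bond gives 8 carbons: the parent is octane.
A C=C double bond in the chain gives the infix -ene-.
Choose the numbering such that numbering from this end puts the double bond at C-2 rather than C-6.
This places the double bond between C-2 and C-3.
Assembling the pieces gives oct-2-ene.

oct-2-ene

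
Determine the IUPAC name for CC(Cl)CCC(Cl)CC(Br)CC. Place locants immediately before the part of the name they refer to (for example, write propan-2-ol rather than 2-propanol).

7-bromo-2,5-dichlorononane

The longest carbon chain is 9 atoms: the parent is nonane.
The numbering direction is chosen so that the substituent locant set {2,5,7} is lower than {3,5,8} at the first point of difference.
This places a bromo group at C-7; chloro groups at C-2 and C-5.
Prefixes are listed alphabetically: bromo, chloro.
Putting it together: 7-bromo-2,5-dichlorononane.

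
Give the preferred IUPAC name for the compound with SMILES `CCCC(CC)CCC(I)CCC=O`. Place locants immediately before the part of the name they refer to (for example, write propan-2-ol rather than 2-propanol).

7-ethyl-4-iododecanal

Counting along the main chain through the –CHO group gives 10 carbons: the parent is decane.
The principal characteristic group is an aldehyde (terminal –CHO), named with the suffix -al.
Choose the numbering such that the aldehyde carbon is C-1 by definition.
This places an ethyl group at C-7; an iodo group at C-4.
Substituent prefixes are cited in alphabetical order (multiplying prefixes like di-/tri- are ignored for ordering).
Assembling the pieces gives 7-ethyl-4-iododecanal.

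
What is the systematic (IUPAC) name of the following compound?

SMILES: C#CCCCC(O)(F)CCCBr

The longest carbon chain that includes the –OH group and the multiple bond has 9 carbons, so the parent hydride is nonane.
The principal characteristic group is an alcohol (–OH), named with the suffix -ol.
There is one C≡C triple bond, indicated by the ending -yne.
Number the chain so that numbering from this end puts the hydroxyl group at C-4 rather than C-6.
That gives the hydroxyl at C-4; the triple bond between C-8 and C-9; a bromo group at C-1; a fluoro group at C-4.
Prefixes are listed alphabetically: bromo, fluoro.
The name is 1-bromo-4-fluoronon-8-yn-4-ol.

1-bromo-4-fluoronon-8-yn-4-ol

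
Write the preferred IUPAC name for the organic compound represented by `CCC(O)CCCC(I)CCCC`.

7-iodoundecan-3-ol

Counting along the main chain through the –OH group gives 11 carbons: the parent is undecane.
The highest-priority functional group is an alcohol (–OH), so the name ends in -ol.
The numbering direction is chosen so that numbering from this end puts the hydroxyl group at C-3 rather than C-9.
With this numbering: the hydroxyl at C-3; an iodo group at C-7.
The name is 7-iodoundecan-3-ol.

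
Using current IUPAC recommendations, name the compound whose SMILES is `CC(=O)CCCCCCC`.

Counting along the main chain through the carbonyl gives 9 carbons: the parent is nonane.
The highest-priority functional group is a ketone (C=O on an internal carbon), so the name ends in -one.
Number the chain so that numbering from this end puts the carbonyl group at C-2 rather than C-8.
With this numbering: the carbonyl at C-2.
Assembling the pieces gives nonan-2-one.

nonan-2-one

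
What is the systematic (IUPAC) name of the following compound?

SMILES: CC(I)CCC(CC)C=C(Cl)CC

3-chloro-5-ethyl-8-iodonon-3-ene

The longest chain bearing the multiple bond is 9 carbons long (nonane).
There is one C=C double bond, indicated by the ending -ene.
The numbering direction is chosen so that numbering from this end puts the double bond at C-3 rather than C-6.
With this numbering: the double bond between C-3 and C-4; a chloro group at C-3; an ethyl group at C-5; an iodo group at C-8.
Substituent prefixes are cited in alphabetical order (multiplying prefixes like di-/tri- are ignored for ordering).
Assembling the pieces gives 3-chloro-5-ethyl-8-iodonon-3-ene.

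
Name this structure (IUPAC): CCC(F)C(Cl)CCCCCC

The parent chain contains 10 carbons (decane).
Number the chain so that the substituent locant set {3,4} is lower than {7,8} at the first point of difference.
With this numbering: a chloro group at C-4; a fluoro group at C-3.
The substituents are ordered alphabetically, ignoring any di-/tri- multipliers.
Putting it together: 4-chloro-3-fluorodecane.

4-chloro-3-fluorodecane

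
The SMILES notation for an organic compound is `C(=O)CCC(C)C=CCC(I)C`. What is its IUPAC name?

8-iodo-4-methylnon-5-enal

The longest carbon chain that includes the –CHO group and the multiple bond has 9 carbons, so the parent hydride is nonane.
The highest-priority functional group is an aldehyde (terminal –CHO), so the name ends in -al.
The chain contains a C=C double bond, so the unsaturation ending is -ene.
Choose the numbering such that the aldehyde carbon is C-1 by definition.
That gives the double bond between C-5 and C-6; an iodo group at C-8; a methyl group at C-4.
Substituent prefixes are cited in alphabetical order (multiplying prefixes like di-/tri- are ignored for ordering).
The name is 8-iodo-4-methylnon-5-enal.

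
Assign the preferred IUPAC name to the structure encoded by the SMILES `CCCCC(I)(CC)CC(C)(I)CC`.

The parent chain contains 9 carbons (nonane).
Choose the numbering such that the substituent locant set {3,3,5,5} is lower than {5,5,7,7} at the first point of difference.
This places an ethyl group at C-5; iodo groups at C-3 and C-5; a methyl group at C-3.
Substituent prefixes are cited in alphabetical order (multiplying prefixes like di-/tri- are ignored for ordering).
The name is 5-ethyl-3,5-diiodo-3-methylnonane.

5-ethyl-3,5-diiodo-3-methylnonane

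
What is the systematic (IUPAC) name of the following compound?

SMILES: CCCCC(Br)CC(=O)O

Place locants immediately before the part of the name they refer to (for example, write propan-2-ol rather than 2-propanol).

3-bromoheptanoic acid

Counting along the main chain through the –COOH group gives 7 carbons: the parent is heptane.
The highest-priority functional group is a carboxylic acid (terminal –COOH), so the name ends in -oic acid.
The numbering direction is chosen so that the carboxylic acid carbon is C-1 by definition.
With this numbering: a bromo group at C-3.
The name is 3-bromoheptanoic acid.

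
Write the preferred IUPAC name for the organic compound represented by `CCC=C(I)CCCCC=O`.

The longest chain bearing the –CHO group and the multiple bond is 9 carbons long (nonane).
The principal characteristic group is an aldehyde (terminal –CHO), named with the suffix -al.
A C=C double bond in the chain gives the infix -ene-.
Choose the numbering such that the aldehyde carbon is C-1 by definition.
That gives the double bond between C-6 and C-7; an iodo group at C-6.
Putting it together: 6-iodonon-6-enal.

6-iodonon-6-enal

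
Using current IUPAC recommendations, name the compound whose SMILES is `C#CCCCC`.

The longest carbon chain that includes the multiple bond has 6 carbons, so the parent hydride is hexane.
There is one C≡C triple bond, indicated by the ending -yne.
Number the chain so that numbering from this end puts the triple bond at C-1 rather than C-5.
This places the triple bond between C-1 and C-2.
Putting it together: hex-1-yne.

hex-1-yne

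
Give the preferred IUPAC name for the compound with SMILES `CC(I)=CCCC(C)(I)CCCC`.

2,6-diiodo-6-methyldec-2-ene

The longest carbon chain that includes the multiple bond has 10 carbons, so the parent hydride is decane.
The chain contains a C=C double bond, so the unsaturation ending is -ene.
The numbering direction is chosen so that numbering from this end puts the double bond at C-2 rather than C-8.
That gives the double bond between C-2 and C-3; iodo groups at C-2 and C-6; a methyl group at C-6.
Substituent prefixes are cited in alphabetical order (multiplying prefixes like di-/tri- are ignored for ordering).
Putting it together: 2,6-diiodo-6-methyldec-2-ene.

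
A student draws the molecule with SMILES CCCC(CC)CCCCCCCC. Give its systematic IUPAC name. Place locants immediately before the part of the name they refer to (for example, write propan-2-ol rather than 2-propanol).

4-ethyldodecane

The longest carbon chain is 12 atoms: the parent is dodecane.
Number the chain so that the substituent locant set {4} is lower than {9} at the first point of difference.
With this numbering: an ethyl group at C-4.
The name is 4-ethyldodecane.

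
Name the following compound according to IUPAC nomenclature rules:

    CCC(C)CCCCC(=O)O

6-methyloctanoic acid

The longest chain bearing the –COOH group is 8 carbons long (octane).
A carboxylic acid (terminal –COOH) is the principal characteristic group, giving the suffix -oic acid.
Choose the numbering such that the carboxylic acid carbon is C-1 by definition.
This places a methyl group at C-6.
The name is 6-methyloctanoic acid.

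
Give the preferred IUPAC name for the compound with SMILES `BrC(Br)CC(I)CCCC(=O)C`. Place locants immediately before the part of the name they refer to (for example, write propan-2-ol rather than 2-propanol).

8,8-dibromo-6-iodooctan-2-one

The longest chain bearing the carbonyl is 8 carbons long (octane).
A ketone (C=O on an internal carbon) is the principal characteristic group, giving the suffix -one.
Choose the numbering such that numbering from this end puts the carbonyl group at C-2 rather than C-7.
That gives the carbonyl at C-2; two bromo groups at C-8; an iodo group at C-6.
The substituents are ordered alphabetically, ignoring any di-/tri- multipliers.
The name is 8,8-dibromo-6-iodooctan-2-one.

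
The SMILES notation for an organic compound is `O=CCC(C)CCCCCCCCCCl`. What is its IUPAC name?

12-chloro-3-methyldodecanal

The longest chain bearing the –CHO group is 12 carbons long (dodecane).
The highest-priority functional group is an aldehyde (terminal –CHO), so the name ends in -al.
Choose the numbering such that the aldehyde carbon is C-1 by definition.
This places a chloro group at C-12; a methyl group at C-3.
The substituents are ordered alphabetically, ignoring any di-/tri- multipliers.
Assembling the pieces gives 12-chloro-3-methyldodecanal.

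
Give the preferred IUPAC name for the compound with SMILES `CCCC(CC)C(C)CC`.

The parent chain contains 7 carbons (heptane).
Number the chain so that the substituent locant set {3,4} is lower than {4,5} at the first point of difference.
That gives an ethyl group at C-4; a methyl group at C-3.
The substituents are ordered alphabetically, ignoring any di-/tri- multipliers.
The name is 4-ethyl-3-methylheptane.

4-ethyl-3-methylheptane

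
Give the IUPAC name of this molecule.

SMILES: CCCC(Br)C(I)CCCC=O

6-bromo-5-iodononanal

The longest chain bearing the –CHO group is 9 carbons long (nonane).
An aldehyde (terminal –CHO) is the principal characteristic group, giving the suffix -al.
Number the chain so that the aldehyde carbon is C-1 by definition.
This places a bromo group at C-6; an iodo group at C-5.
Prefixes are listed alphabetically: bromo, iodo.
Putting it together: 6-bromo-5-iodononanal.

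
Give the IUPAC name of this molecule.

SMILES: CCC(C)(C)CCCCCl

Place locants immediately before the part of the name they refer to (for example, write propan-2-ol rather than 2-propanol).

1-chloro-5,5-dimethylheptane

The longest carbon chain is 7 atoms: the parent is heptane.
Number the chain so that the substituent locant set {1,5,5} is lower than {3,3,7} at the first point of difference.
This places a chloro group at C-1; two methyl groups at C-5.
The substituents are ordered alphabetically, ignoring any di-/tri- multipliers.
Assembling the pieces gives 1-chloro-5,5-dimethylheptane.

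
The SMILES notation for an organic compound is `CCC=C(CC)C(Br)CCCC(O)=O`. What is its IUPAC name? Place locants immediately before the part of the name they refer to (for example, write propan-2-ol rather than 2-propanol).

5-bromo-6-ethylnon-6-enoic acid

The longest carbon chain that includes the –COOH group and the multiple bond has 9 carbons, so the parent hydride is nonane.
The principal characteristic group is a carboxylic acid (terminal –COOH), named with the suffix -oic acid.
The chain contains a C=C double bond, so the unsaturation ending is -ene.
The numbering direction is chosen so that the carboxylic acid carbon is C-1 by definition.
With this numbering: the double bond between C-6 and C-7; a bromo group at C-5; an ethyl group at C-6.
The substituents are ordered alphabetically, ignoring any di-/tri- multipliers.
Putting it together: 5-bromo-6-ethylnon-6-enoic acid.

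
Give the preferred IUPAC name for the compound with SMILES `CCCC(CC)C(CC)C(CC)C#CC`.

4,5,6-triethylnon-2-yne

The longest chain bearing the multiple bond is 9 carbons long (nonane).
The chain contains a C≡C triple bond, so the unsaturation ending is -yne.
Number the chain so that numbering from this end puts the triple bond at C-2 rather than C-7.
That gives the triple bond between C-2 and C-3; ethyl groups at C-4 and C-5 and C-6.
The name is 4,5,6-triethylnon-2-yne.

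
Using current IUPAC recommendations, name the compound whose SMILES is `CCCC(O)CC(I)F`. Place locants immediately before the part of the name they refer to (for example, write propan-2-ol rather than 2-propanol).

1-fluoro-1-iodohexan-3-ol

The longest carbon chain that includes the –OH group has 6 carbons, so the parent hydride is hexane.
An alcohol (–OH) is the principal characteristic group, giving the suffix -ol.
Number the chain so that numbering from this end puts the hydroxyl group at C-3 rather than C-4.
This places the hydroxyl at C-3; a fluoro group at C-1; an iodo group at C-1.
Prefixes are listed alphabetically: fluoro, iodo.
Putting it together: 1-fluoro-1-iodohexan-3-ol.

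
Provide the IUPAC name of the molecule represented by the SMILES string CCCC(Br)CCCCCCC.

The longest continuous carbon chain has 11 atoms, so the parent hydride is undecane.
The numbering direction is chosen so that the substituent locant set {4} is lower than {8} at the first point of difference.
With this numbering: a bromo group at C-4.
The name is 4-bromoundecane.

4-bromoundecane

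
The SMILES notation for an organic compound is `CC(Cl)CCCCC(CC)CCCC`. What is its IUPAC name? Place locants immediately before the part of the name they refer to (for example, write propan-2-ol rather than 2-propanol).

2-chloro-7-ethylundecane

The longest continuous carbon chain has 11 atoms, so the parent hydride is undecane.
Number the chain so that the substituent locant set {2,7} is lower than {5,10} at the first point of difference.
That gives a chloro group at C-2; an ethyl group at C-7.
The substituents are ordered alphabetically, ignoring any di-/tri- multipliers.
Putting it together: 2-chloro-7-ethylundecane.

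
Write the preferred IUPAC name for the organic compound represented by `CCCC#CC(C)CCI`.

1-iodo-3-methyloct-4-yne

Counting along the main chain through the multiple bond gives 8 carbons: the parent is octane.
The chain contains a C≡C triple bond, so the unsaturation ending is -yne.
The numbering direction is chosen so that the substituent locant set {1,3} is lower than {6,8} at the first point of difference.
That gives the triple bond between C-4 and C-5; an iodo group at C-1; a methyl group at C-3.
Substituent prefixes are cited in alphabetical order (multiplying prefixes like di-/tri- are ignored for ordering).
Assembling the pieces gives 1-iodo-3-methyloct-4-yne.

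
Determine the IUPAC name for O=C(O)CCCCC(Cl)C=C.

The longest chain bearing the –COOH group and the multiple bond is 8 carbons long (octane).
The principal characteristic group is a carboxylic acid (terminal –COOH), named with the suffix -oic acid.
A C=C double bond in the chain gives the infix -ene-.
Choose the numbering such that the carboxylic acid carbon is C-1 by definition.
With this numbering: the double bond between C-7 and C-8; a chloro group at C-6.
Putting it together: 6-chlorooct-7-enoic acid.

6-chlorooct-7-enoic acid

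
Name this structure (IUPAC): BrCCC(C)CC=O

The longest carbon chain that includes the –CHO group has 5 carbons, so the parent hydride is pentane.
The highest-priority functional group is an aldehyde (terminal –CHO), so the name ends in -al.
Number the chain so that the aldehyde carbon is C-1 by definition.
This places a bromo group at C-5; a methyl group at C-3.
The substituents are ordered alphabetically, ignoring any di-/tri- multipliers.
The name is 5-bromo-3-methylpentanal.

5-bromo-3-methylpentanal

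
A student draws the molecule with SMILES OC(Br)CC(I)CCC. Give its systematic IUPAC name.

1-bromo-3-iodohexan-1-ol

The longest chain bearing the –OH group is 6 carbons long (hexane).
The highest-priority functional group is an alcohol (–OH), so the name ends in -ol.
The numbering direction is chosen so that numbering from this end puts the hydroxyl group at C-1 rather than C-6.
With this numbering: the hydroxyl at C-1; a bromo group at C-1; an iodo group at C-3.
The substituents are ordered alphabetically, ignoring any di-/tri- multipliers.
The name is 1-bromo-3-iodohexan-1-ol.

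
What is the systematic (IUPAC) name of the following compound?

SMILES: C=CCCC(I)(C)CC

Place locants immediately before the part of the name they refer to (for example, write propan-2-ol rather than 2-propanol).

Counting along the main chain through the multiple bond gives 7 carbons: the parent is heptane.
The chain contains a C=C double bond, so the unsaturation ending is -ene.
Choose the numbering such that numbering from this end puts the double bond at C-1 rather than C-6.
That gives the double bond between C-1 and C-2; an iodo group at C-5; a methyl group at C-5.
Substituent prefixes are cited in alphabetical order (multiplying prefixes like di-/tri- are ignored for ordering).
Assembling the pieces gives 5-iodo-5-methylhept-1-ene.

5-iodo-5-methylhept-1-ene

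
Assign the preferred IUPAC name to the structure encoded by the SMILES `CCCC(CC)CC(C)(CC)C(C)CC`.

The parent chain contains 9 carbons (nonane).
Number the chain so that the substituent locant set {3,4,4,6} is lower than {4,6,6,7} at the first point of difference.
With this numbering: ethyl groups at C-4 and C-6; methyl groups at C-3 and C-4.
The substituents are ordered alphabetically, ignoring any di-/tri- multipliers.
Putting it together: 4,6-diethyl-3,4-dimethylnonane.

4,6-diethyl-3,4-dimethylnonane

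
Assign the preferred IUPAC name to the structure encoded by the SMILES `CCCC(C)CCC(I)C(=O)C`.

The longest chain bearing the carbonyl is 9 carbons long (nonane).
A ketone (C=O on an internal carbon) is the principal characteristic group, giving the suffix -one.
Choose the numbering such that numbering from this end puts the carbonyl group at C-2 rather than C-8.
That gives the carbonyl at C-2; an iodo group at C-3; a methyl group at C-6.
Substituent prefixes are cited in alphabetical order (multiplying prefixes like di-/tri- are ignored for ordering).
The name is 3-iodo-6-methylnonan-2-one.

3-iodo-6-methylnonan-2-one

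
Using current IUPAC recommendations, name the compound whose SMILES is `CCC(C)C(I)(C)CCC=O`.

Counting along the main chain through the –CHO group gives 7 carbons: the parent is heptane.
The highest-priority functional group is an aldehyde (terminal –CHO), so the name ends in -al.
Choose the numbering such that the aldehyde carbon is C-1 by definition.
That gives an iodo group at C-4; methyl groups at C-4 and C-5.
Prefixes are listed alphabetically: iodo, methyl.
Assembling the pieces gives 4-iodo-4,5-dimethylheptanal.

4-iodo-4,5-dimethylheptanal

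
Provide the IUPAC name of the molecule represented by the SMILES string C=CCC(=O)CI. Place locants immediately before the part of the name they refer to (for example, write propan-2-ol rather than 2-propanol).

1-iodopent-4-en-2-one

The longest carbon chain that includes the carbonyl and the multiple bond has 5 carbons, so the parent hydride is pentane.
A ketone (C=O on an internal carbon) is the principal characteristic group, giving the suffix -one.
There is one C=C double bond, indicated by the ending -ene.
Number the chain so that numbering from this end puts the carbonyl group at C-2 rather than C-4.
With this numbering: the carbonyl at C-2; the double bond between C-4 and C-5; an iodo group at C-1.
The name is 1-iodopent-4-en-2-one.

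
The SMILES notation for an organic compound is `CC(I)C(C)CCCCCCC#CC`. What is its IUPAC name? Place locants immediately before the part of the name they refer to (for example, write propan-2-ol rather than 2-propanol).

The longest chain bearing the multiple bond is 12 carbons long (dodecane).
There is one C≡C triple bond, indicated by the ending -yne.
Choose the numbering such that numbering from this end puts the triple bond at C-2 rather than C-10.
With this numbering: the triple bond between C-2 and C-3; an iodo group at C-11; a methyl group at C-10.
Prefixes are listed alphabetically: iodo, methyl.
Assembling the pieces gives 11-iodo-10-methyldodec-2-yne.

11-iodo-10-methyldodec-2-yne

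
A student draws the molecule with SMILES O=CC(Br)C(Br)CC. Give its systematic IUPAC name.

The longest chain bearing the –CHO group is 5 carbons long (pentane).
The highest-priority functional group is an aldehyde (terminal –CHO), so the name ends in -al.
Number the chain so that the aldehyde carbon is C-1 by definition.
This places bromo groups at C-2 and C-3.
The name is 2,3-dibromopentanal.

2,3-dibromopentanal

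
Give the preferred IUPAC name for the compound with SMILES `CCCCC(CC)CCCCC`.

5-ethyldecane

The parent chain contains 10 carbons (decane).
Number the chain so that the substituent locant set {5} is lower than {6} at the first point of difference.
This places an ethyl group at C-5.
The name is 5-ethyldecane.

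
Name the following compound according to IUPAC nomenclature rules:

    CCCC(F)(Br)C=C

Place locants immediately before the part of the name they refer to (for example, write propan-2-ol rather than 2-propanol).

The longest chain bearing the multiple bond is 6 carbons long (hexane).
The chain contains a C=C double bond, so the unsaturation ending is -ene.
Choose the numbering such that numbering from this end puts the double bond at C-1 rather than C-5.
With this numbering: the double bond between C-1 and C-2; a bromo group at C-3; a fluoro group at C-3.
Substituent prefixes are cited in alphabetical order (multiplying prefixes like di-/tri- are ignored for ordering).
Putting it together: 3-bromo-3-fluorohex-1-ene.

3-bromo-3-fluorohex-1-ene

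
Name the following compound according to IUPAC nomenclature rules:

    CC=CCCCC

hept-2-ene

The longest chain bearing the multiple bond is 7 carbons long (heptane).
There is one C=C double bond, indicated by the ending -ene.
The numbering direction is chosen so that numbering from this end puts the double bond at C-2 rather than C-5.
This places the double bond between C-2 and C-3.
Putting it together: hept-2-ene.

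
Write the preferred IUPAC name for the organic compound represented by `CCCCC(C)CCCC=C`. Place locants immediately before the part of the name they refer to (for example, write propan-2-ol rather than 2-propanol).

6-methyldec-1-ene

The longest chain bearing the multiple bond is 10 carbons long (decane).
The chain contains a C=C double bond, so the unsaturation ending is -ene.
The numbering direction is chosen so that numbering from this end puts the double bond at C-1 rather than C-9.
This places the double bond between C-1 and C-2; a methyl group at C-6.
Putting it together: 6-methyldec-1-ene.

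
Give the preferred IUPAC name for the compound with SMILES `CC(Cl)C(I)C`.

2-chloro-3-iodobutane

The longest continuous carbon chain has 4 atoms, so the parent hydride is butane.
Choose the numbering such that the locant sets are identical either way, so the alphabetically earlier chloro substituent takes the lower locant (2 rather than 3).
That gives a chloro group at C-2; an iodo group at C-3.
The substituents are ordered alphabetically, ignoring any di-/tri- multipliers.
The name is 2-chloro-3-iodobutane.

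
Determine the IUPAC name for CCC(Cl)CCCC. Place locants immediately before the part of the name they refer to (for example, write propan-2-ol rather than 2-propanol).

The parent chain contains 7 carbons (heptane).
Choose the numbering such that the substituent locant set {3} is lower than {5} at the first point of difference.
This places a chloro group at C-3.
The name is 3-chloroheptane.

3-chloroheptane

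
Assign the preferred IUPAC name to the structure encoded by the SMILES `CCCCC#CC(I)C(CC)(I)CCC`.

8-ethyl-7,8-diiodoundec-5-yne

The longest chain bearing the multiple bond is 11 carbons long (undecane).
A C≡C triple bond in the chain gives the infix -yne-.
The numbering direction is chosen so that numbering from this end puts the triple bond at C-5 rather than C-6.
That gives the triple bond between C-5 and C-6; an ethyl group at C-8; iodo groups at C-7 and C-8.
Substituent prefixes are cited in alphabetical order (multiplying prefixes like di-/tri- are ignored for ordering).
The name is 8-ethyl-7,8-diiodoundec-5-yne.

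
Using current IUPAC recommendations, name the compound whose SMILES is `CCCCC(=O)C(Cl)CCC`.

4-chlorononan-5-one

The longest chain bearing the carbonyl is 9 carbons long (nonane).
A ketone (C=O on an internal carbon) is the principal characteristic group, giving the suffix -one.
Number the chain so that the substituent locant set {4} is lower than {6} at the first point of difference.
That gives the carbonyl at C-5; a chloro group at C-4.
Assembling the pieces gives 4-chlorononan-5-one.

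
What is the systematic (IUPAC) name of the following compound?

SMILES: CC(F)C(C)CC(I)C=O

5-fluoro-2-iodo-4-methylhexanal

The longest chain bearing the –CHO group is 6 carbons long (hexane).
An aldehyde (terminal –CHO) is the principal characteristic group, giving the suffix -al.
Choose the numbering such that the aldehyde carbon is C-1 by definition.
This places a fluoro group at C-5; an iodo group at C-2; a methyl group at C-4.
Prefixes are listed alphabetically: fluoro, iodo, methyl.
The name is 5-fluoro-2-iodo-4-methylhexanal.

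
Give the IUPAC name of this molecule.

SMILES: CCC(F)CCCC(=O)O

The longest chain bearing the –COOH group is 7 carbons long (heptane).
A carboxylic acid (terminal –COOH) is the principal characteristic group, giving the suffix -oic acid.
Number the chain so that the carboxylic acid carbon is C-1 by definition.
This places a fluoro group at C-5.
The name is 5-fluoroheptanoic acid.

5-fluoroheptanoic acid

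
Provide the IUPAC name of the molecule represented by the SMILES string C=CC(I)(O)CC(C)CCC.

3-iodo-5-methyloct-1-en-3-ol

The longest chain bearing the –OH group and the multiple bond is 8 carbons long (octane).
An alcohol (–OH) is the principal characteristic group, giving the suffix -ol.
A C=C double bond in the chain gives the infix -ene-.
Choose the numbering such that numbering from this end puts the hydroxyl group at C-3 rather than C-6.
That gives the hydroxyl at C-3; the double bond between C-1 and C-2; an iodo group at C-3; a methyl group at C-5.
Substituent prefixes are cited in alphabetical order (multiplying prefixes like di-/tri- are ignored for ordering).
Assembling the pieces gives 3-iodo-5-methyloct-1-en-3-ol.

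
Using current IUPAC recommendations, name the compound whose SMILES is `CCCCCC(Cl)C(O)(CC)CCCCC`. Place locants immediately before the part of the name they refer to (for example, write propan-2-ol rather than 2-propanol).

The longest chain bearing the –OH group is 12 carbons long (dodecane).
An alcohol (–OH) is the principal characteristic group, giving the suffix -ol.
Choose the numbering such that numbering from this end puts the hydroxyl group at C-6 rather than C-7.
With this numbering: the hydroxyl at C-6; a chloro group at C-7; an ethyl group at C-6.
Substituent prefixes are cited in alphabetical order (multiplying prefixes like di-/tri- are ignored for ordering).
Putting it together: 7-chloro-6-ethyldodecan-6-ol.

7-chloro-6-ethyldodecan-6-ol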